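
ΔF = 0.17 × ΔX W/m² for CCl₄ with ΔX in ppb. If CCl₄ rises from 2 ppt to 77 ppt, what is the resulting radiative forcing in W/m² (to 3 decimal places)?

CCl₄: Δ = 77 − 2 = 75 ppt = 0.075 ppb; ΔF = 0.17 × 0.075 = 0.0128 W/m².

ΔF = 0.013 W/m²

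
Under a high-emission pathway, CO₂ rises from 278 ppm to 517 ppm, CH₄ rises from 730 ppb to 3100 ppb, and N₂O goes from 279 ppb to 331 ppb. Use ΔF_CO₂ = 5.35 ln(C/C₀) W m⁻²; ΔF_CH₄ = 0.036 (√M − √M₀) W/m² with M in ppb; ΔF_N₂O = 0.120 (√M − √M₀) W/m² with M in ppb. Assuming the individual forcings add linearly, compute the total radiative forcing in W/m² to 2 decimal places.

CO₂: 5.35 × ln(517/278) = 5.35 × ln(1.85971) = 5.35 × 0.62042 = 3.3192 W/m².
CH₄: 0.036 × (√3100 − √730) = 0.036 × (55.6776 − 27.0185) = 0.036 × 28.6591 = 1.0317 W/m².
N₂O: 0.120 × (√331 − √279) = 0.120 × (18.1934 − 16.7033) = 0.120 × 1.4901 = 0.1788 W/m².
Total ΔF = 3.3192 + 1.0317 + 0.1788 = 4.5297 W/m².

ΔF = 4.53 W/m²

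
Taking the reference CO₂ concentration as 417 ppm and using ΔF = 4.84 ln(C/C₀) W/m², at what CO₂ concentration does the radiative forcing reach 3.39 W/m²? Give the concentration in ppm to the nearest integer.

Set 4.84 ln(C/417) = 3.39, so ln(C/417) = 3.39/4.84 = 0.70041.
Then C/417 = e^0.70041 = 2.01458, giving C = 417 × 2.01458 = 840.08 ppm.

C ≈ 840 ppm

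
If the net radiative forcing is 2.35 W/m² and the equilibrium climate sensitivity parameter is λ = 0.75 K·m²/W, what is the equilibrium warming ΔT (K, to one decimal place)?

ΔT = 1.8 K

ΔT = λ ΔF = 0.75 × 2.35 = 1.7625 K.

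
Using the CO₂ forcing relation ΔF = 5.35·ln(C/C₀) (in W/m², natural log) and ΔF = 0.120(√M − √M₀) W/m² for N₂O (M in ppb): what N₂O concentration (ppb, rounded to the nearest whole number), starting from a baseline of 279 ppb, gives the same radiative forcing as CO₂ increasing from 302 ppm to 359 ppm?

M ≈ 596 ppb

CO₂ forcing: 5.35 × ln(359/302) = 5.35 × 0.172895 = 0.92499 W/m².
Set 0.120(√M − √279) = 0.92499: √M = 0.92499/0.120 + √279 = 7.7083 + 16.7033 = 24.4116.
M = (24.4116)² = 595.93 ppb.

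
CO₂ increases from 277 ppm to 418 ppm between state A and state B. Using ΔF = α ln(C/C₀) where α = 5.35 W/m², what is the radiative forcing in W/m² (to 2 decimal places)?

ΔF = 2.20 W/m²

CO₂: 5.35 × ln(418/277) = 5.35 × ln(1.50903) = 5.35 × 0.41147 = 2.2014 W/m².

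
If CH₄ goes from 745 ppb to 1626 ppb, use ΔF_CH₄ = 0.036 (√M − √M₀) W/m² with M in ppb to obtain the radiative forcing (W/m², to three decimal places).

CH₄: 0.036 × (√1626 − √745) = 0.036 × (40.3237 − 27.2947) = 0.036 × 13.0290 = 0.4690 W/m².

ΔF = 0.469 W/m²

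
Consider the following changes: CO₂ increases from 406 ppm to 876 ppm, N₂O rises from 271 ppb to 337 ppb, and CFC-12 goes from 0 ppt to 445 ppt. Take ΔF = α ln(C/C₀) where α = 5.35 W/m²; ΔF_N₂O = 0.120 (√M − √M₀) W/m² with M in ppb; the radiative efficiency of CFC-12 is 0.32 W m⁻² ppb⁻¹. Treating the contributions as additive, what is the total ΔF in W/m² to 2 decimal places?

ΔF = 4.48 W/m²

CO₂: 5.35 × ln(876/406) = 5.35 × ln(2.15764) = 5.35 × 0.76902 = 4.1143 W/m².
N₂O: 0.120 × (√337 − √271) = 0.120 × (18.3576 − 16.4621) = 0.120 × 1.8955 = 0.2275 W/m².
CFC-12: Δ = 445 − 0 = 445 ppt = 0.445 ppb; ΔF = 0.32 × 0.445 = 0.1424 W/m².
Total ΔF = 4.1143 + 0.2275 + 0.1424 = 4.4842 W/m².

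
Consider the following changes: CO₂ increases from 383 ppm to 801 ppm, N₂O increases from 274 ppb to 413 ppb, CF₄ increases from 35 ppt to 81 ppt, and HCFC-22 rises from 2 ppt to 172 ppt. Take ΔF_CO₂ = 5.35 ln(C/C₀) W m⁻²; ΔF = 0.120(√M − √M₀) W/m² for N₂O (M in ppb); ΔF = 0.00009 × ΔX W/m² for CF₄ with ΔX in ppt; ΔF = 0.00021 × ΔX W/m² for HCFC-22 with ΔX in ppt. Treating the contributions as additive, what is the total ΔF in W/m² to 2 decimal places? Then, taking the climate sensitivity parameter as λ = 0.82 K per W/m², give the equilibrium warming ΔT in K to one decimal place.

CO₂: 5.35 × ln(801/383) = 5.35 × ln(2.09138) = 5.35 × 0.73782 = 3.9473 W/m².
N₂O: 0.120 × (√413 − √274) = 0.120 × (20.3224 − 16.5529) = 0.120 × 3.7695 = 0.4523 W/m².
CF₄: ΔF = 0.00009 × (81 − 35) = 0.00009 × 46 = 0.0041 W/m².
HCFC-22: ΔF = 0.00021 × (172 − 2) = 0.00021 × 170 = 0.0357 W/m².
Total ΔF = 3.9473 + 0.4523 + 0.0041 + 0.0357 = 4.4394 W/m².
ΔT = λ ΔF = 0.82 × 4.44 = 3.6408 K.

ΔF = 4.44 W/m²; ΔT = 3.6 K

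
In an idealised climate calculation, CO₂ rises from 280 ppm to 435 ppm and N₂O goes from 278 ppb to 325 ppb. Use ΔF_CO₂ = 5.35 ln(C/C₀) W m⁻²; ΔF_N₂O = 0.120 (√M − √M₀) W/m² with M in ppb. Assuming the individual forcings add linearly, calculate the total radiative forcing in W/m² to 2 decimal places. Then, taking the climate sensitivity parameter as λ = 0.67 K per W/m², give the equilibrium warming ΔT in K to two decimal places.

ΔF = 2.52 W/m²; ΔT = 1.69 K

CO₂: 5.35 × ln(435/280) = 5.35 × ln(1.55357) = 5.35 × 0.44056 = 2.3570 W/m².
N₂O: 0.120 × (√325 − √278) = 0.120 × (18.0278 − 16.6733) = 0.120 × 1.3545 = 0.1625 W/m².
Total ΔF = 2.3570 + 0.1625 = 2.5195 W/m².
ΔT = λ ΔF = 0.67 × 2.52 = 1.6884 K.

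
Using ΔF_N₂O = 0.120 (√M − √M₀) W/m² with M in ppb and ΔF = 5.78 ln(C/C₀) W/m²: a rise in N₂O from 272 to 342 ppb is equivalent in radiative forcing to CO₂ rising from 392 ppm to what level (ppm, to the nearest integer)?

N₂O forcing: 0.120 × (√342 − √272) = 0.120 × (18.4932 − 16.4924) = 0.120 × 2.0008 = 0.24010 W/m².
Set 5.78 ln(C/392) = 0.24010: ln(C/392) = 0.24010/5.78 = 0.04154, so C = 392 × e^0.04154 = 392 × 1.04241 = 408.62 ppm.

C ≈ 409 ppm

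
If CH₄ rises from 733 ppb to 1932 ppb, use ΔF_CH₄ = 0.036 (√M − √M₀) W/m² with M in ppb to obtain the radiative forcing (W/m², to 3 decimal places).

CH₄: 0.036 × (√1932 − √733) = 0.036 × (43.9545 − 27.0740) = 0.036 × 16.8805 = 0.6077 W/m².

ΔF = 0.608 W/m²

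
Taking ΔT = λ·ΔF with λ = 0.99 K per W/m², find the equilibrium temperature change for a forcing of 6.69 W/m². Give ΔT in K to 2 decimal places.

ΔT = λ ΔF = 0.99 × 6.69 = 6.6231 K.

ΔT = 6.62 K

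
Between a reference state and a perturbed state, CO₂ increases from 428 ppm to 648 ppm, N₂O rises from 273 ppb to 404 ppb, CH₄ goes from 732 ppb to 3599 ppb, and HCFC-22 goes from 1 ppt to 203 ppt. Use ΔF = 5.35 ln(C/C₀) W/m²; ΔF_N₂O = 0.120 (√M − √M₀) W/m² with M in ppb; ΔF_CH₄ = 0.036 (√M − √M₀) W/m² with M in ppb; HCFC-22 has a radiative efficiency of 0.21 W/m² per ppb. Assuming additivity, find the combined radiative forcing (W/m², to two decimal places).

ΔF = 3.88 W/m²

CO₂: 5.35 × ln(648/428) = 5.35 × ln(1.51402) = 5.35 × 0.41477 = 2.2190 W/m².
N₂O: 0.120 × (√404 − √273) = 0.120 × (20.0998 − 16.5227) = 0.120 × 3.5771 = 0.4293 W/m².
CH₄: 0.036 × (√3599 − √732) = 0.036 × (59.9917 − 27.0555) = 0.036 × 32.9362 = 1.1857 W/m².
HCFC-22: Δ = 203 − 1 = 202 ppt = 0.202 ppb; ΔF = 0.21 × 0.202 = 0.0424 W/m².
Total ΔF = 2.2190 + 0.4293 + 1.1857 + 0.0424 = 3.8764 W/m².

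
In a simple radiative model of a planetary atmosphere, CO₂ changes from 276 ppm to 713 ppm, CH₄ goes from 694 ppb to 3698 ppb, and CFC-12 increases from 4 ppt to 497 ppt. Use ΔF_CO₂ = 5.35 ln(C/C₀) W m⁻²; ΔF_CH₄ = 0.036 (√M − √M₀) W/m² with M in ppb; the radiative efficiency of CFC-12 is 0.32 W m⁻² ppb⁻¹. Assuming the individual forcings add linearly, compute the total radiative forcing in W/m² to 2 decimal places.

ΔF = 6.48 W/m²

CO₂: 5.35 × ln(713/276) = 5.35 × ln(2.58333) = 5.35 × 0.94908 = 5.0776 W/m².
CH₄: 0.036 × (√3698 − √694) = 0.036 × (60.8112 − 26.3439) = 0.036 × 34.4673 = 1.2408 W/m².
CFC-12: Δ = 497 − 4 = 493 ppt = 0.493 ppb; ΔF = 0.32 × 0.493 = 0.1578 W/m².
Total ΔF = 5.0776 + 1.2408 + 0.1578 = 6.4762 W/m².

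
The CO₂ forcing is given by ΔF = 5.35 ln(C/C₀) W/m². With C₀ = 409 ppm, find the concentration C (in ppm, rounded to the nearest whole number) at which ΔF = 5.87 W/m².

Set 5.35 ln(C/409) = 5.87, so ln(C/409) = 5.87/5.35 = 1.09720.
Then C/409 = e^1.09720 = 2.99577, giving C = 409 × 2.99577 = 1225.27 ppm.

C ≈ 1225 ppm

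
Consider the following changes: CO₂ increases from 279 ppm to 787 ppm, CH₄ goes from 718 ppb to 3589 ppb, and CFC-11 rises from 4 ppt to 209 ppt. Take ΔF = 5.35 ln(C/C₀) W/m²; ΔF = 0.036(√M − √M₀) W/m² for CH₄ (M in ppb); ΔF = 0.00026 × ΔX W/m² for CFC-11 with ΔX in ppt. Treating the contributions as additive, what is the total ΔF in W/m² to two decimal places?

CO₂: 5.35 × ln(787/279) = 5.35 × ln(2.82079) = 5.35 × 1.03702 = 5.5481 W/m².
CH₄: 0.036 × (√3589 − √718) = 0.036 × (59.9083 − 26.7955) = 0.036 × 33.1128 = 1.1921 W/m².
CFC-11: ΔF = 0.00026 × (209 − 4) = 0.00026 × 205 = 0.0533 W/m².
Total ΔF = 5.5481 + 1.1921 + 0.0533 = 6.7935 W/m².

ΔF = 6.79 W/m²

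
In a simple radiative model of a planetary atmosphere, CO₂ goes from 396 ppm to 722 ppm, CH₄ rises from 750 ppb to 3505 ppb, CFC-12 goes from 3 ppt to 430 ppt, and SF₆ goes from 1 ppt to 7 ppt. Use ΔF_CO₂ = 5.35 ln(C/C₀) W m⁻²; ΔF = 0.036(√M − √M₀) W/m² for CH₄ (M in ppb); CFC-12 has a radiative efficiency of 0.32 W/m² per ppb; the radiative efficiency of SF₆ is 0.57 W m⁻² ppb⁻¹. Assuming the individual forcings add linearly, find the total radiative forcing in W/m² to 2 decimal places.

ΔF = 4.50 W/m²

CO₂: 5.35 × ln(722/396) = 5.35 × ln(1.82323) = 5.35 × 0.60061 = 3.2133 W/m².
CH₄: 0.036 × (√3505 − √750) = 0.036 × (59.2030 − 27.3861) = 0.036 × 31.8169 = 1.1454 W/m².
CFC-12: Δ = 430 − 3 = 427 ppt = 0.427 ppb; ΔF = 0.32 × 0.427 = 0.1366 W/m².
SF₆: Δ = 7 − 1 = 6 ppt = 0.006 ppb; ΔF = 0.57 × 0.006 = 0.0034 W/m².
Total ΔF = 3.2133 + 1.1454 + 0.1366 + 0.0034 = 4.4987 W/m².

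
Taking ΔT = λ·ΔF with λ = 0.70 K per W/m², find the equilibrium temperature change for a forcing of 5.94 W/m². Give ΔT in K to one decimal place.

ΔT = λ ΔF = 0.70 × 5.94 = 4.1580 K.

ΔT = 4.2 K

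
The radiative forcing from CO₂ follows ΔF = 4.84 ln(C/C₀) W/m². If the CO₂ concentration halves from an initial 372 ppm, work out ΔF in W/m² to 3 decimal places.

ΔF = 4.84 × ln(0.5) = 4.84 × -0.69315 = -3.3548 W/m².

ΔF = -3.355 W/m²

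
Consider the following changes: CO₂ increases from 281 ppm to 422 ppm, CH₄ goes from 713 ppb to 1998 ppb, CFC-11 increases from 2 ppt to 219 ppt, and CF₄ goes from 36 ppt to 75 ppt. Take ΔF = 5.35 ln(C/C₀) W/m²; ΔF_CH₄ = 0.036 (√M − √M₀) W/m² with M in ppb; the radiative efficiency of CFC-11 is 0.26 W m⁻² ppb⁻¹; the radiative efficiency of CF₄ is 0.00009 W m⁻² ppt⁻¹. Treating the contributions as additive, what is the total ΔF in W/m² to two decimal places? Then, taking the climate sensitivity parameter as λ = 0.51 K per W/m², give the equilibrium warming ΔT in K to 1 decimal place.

ΔF = 2.88 W/m²; ΔT = 1.5 K

CO₂: 5.35 × ln(422/281) = 5.35 × ln(1.50178) = 5.35 × 0.40665 = 2.1756 W/m².
CH₄: 0.036 × (√1998 − √713) = 0.036 × (44.6990 − 26.7021) = 0.036 × 17.9969 = 0.6479 W/m².
CFC-11: Δ = 219 − 2 = 217 ppt = 0.217 ppb; ΔF = 0.26 × 0.217 = 0.0564 W/m².
CF₄: ΔF = 0.00009 × (75 − 36) = 0.00009 × 39 = 0.0035 W/m².
Total ΔF = 2.1756 + 0.6479 + 0.0564 + 0.0035 = 2.8834 W/m².
ΔT = λ ΔF = 0.51 × 2.88 = 1.4688 K.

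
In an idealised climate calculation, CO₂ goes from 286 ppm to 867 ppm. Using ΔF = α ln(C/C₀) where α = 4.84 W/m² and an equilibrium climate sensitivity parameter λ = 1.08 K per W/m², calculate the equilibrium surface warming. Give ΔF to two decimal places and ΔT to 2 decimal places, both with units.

CO₂: 4.84 × ln(867/286) = 4.84 × ln(3.03147) = 4.84 × 1.10905 = 5.3678 W/m².
ΔT = λ ΔF = 1.08 × 5.37 = 5.7996 K.

ΔF = 5.37 W/m²; ΔT = 5.80 K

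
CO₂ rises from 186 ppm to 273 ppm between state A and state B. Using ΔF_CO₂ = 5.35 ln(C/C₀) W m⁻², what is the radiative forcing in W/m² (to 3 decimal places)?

CO₂: 5.35 × ln(273/186) = 5.35 × ln(1.46774) = 5.35 × 0.38372 = 2.0529 W/m².

ΔF = 2.053 W/m²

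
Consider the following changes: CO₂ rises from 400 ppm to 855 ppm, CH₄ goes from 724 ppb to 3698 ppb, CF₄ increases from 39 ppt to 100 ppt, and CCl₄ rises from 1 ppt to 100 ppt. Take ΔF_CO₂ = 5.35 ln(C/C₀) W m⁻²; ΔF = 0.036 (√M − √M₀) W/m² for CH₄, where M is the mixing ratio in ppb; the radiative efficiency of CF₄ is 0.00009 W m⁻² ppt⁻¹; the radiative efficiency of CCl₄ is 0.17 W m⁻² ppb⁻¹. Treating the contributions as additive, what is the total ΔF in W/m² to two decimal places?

ΔF = 5.31 W/m²

CO₂: 5.35 × ln(855/400) = 5.35 × ln(2.13750) = 5.35 × 0.75964 = 4.0641 W/m².
CH₄: 0.036 × (√3698 − √724) = 0.036 × (60.8112 − 26.9072) = 0.036 × 33.9040 = 1.2205 W/m².
CF₄: ΔF = 0.00009 × (100 − 39) = 0.00009 × 61 = 0.0055 W/m².
CCl₄: Δ = 100 − 1 = 99 ppt = 0.099 ppb; ΔF = 0.17 × 0.099 = 0.0168 W/m².
Total ΔF = 4.0641 + 1.2205 + 0.0055 + 0.0168 = 5.3069 W/m².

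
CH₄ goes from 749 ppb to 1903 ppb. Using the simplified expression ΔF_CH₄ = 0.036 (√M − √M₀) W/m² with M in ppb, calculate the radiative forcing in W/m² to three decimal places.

CH₄: 0.036 × (√1903 − √749) = 0.036 × (43.6234 − 27.3679) = 0.036 × 16.2555 = 0.5852 W/m².

ΔF = 0.585 W/m²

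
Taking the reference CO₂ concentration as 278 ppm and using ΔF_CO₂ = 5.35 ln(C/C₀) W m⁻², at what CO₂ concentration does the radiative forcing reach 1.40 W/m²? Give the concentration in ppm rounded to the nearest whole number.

Set 5.35 ln(C/278) = 1.40, so ln(C/278) = 1.40/5.35 = 0.26168.
Then C/278 = e^0.26168 = 1.29911, giving C = 278 × 1.29911 = 361.15 ppm.

C ≈ 361 ppm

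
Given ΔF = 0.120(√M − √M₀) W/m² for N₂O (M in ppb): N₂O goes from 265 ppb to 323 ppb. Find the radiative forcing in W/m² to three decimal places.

N₂O: 0.120 × (√323 − √265) = 0.120 × (17.9722 − 16.2788) = 0.120 × 1.6934 = 0.2032 W/m².

ΔF = 0.203 W/m²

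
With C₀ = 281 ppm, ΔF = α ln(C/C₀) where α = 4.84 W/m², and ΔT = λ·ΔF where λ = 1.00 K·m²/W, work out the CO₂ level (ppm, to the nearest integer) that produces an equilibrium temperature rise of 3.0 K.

C ≈ 522 ppm

Required forcing: ΔF = ΔT/λ = 3.0/1.00 = 3.0000 W/m².
Then ln(C/281) = ΔF/4.84 = 3.0000/4.84 = 0.61983.
So C = 281 × e^0.61983 = 281 × 1.85861 = 522.27 ppm.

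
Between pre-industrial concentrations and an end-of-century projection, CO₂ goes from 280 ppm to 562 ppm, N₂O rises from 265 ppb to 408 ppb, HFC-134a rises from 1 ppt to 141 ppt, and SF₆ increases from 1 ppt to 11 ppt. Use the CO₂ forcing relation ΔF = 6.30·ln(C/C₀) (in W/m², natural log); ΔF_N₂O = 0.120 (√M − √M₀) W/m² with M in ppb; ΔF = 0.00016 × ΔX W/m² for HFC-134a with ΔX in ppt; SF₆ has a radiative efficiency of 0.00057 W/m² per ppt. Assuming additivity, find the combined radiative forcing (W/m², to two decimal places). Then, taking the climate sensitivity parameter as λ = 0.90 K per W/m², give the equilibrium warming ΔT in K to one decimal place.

ΔF = 4.89 W/m²; ΔT = 4.4 K

CO₂: 6.30 × ln(562/280) = 6.30 × ln(2.00714) = 6.30 × 0.69671 = 4.3893 W/m².
N₂O: 0.120 × (√408 − √265) = 0.120 × (20.1990 − 16.2788) = 0.120 × 3.9202 = 0.4704 W/m².
HFC-134a: ΔF = 0.00016 × (141 − 1) = 0.00016 × 140 = 0.0224 W/m².
SF₆: ΔF = 0.00057 × (11 − 1) = 0.00057 × 10 = 0.0057 W/m².
Total ΔF = 4.3893 + 0.4704 + 0.0224 + 0.0057 = 4.8878 W/m².
ΔT = λ ΔF = 0.90 × 4.89 = 4.4010 K.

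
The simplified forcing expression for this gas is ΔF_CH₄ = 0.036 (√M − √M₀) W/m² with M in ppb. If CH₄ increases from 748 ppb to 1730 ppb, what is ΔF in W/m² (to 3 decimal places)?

ΔF = 0.513 W/m²

CH₄: 0.036 × (√1730 − √748) = 0.036 × (41.5933 − 27.3496) = 0.036 × 14.2437 = 0.5128 W/m².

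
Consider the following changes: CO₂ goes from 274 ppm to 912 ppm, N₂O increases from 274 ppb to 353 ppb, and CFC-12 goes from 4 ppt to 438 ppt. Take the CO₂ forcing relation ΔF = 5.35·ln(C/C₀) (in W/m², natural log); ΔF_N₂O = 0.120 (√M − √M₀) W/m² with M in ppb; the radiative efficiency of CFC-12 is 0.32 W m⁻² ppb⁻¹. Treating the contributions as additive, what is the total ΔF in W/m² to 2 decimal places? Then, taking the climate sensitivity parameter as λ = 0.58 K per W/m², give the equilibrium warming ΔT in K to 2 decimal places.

ΔF = 6.84 W/m²; ΔT = 3.97 K

CO₂: 5.35 × ln(912/274) = 5.35 × ln(3.32847) = 5.35 × 1.20251 = 6.4334 W/m².
N₂O: 0.120 × (√353 − √274) = 0.120 × (18.7883 − 16.5529) = 0.120 × 2.2354 = 0.2682 W/m².
CFC-12: Δ = 438 − 4 = 434 ppt = 0.434 ppb; ΔF = 0.32 × 0.434 = 0.1389 W/m².
Total ΔF = 6.4334 + 0.2682 + 0.1389 = 6.8405 W/m².
ΔT = λ ΔF = 0.58 × 6.84 = 3.9672 K.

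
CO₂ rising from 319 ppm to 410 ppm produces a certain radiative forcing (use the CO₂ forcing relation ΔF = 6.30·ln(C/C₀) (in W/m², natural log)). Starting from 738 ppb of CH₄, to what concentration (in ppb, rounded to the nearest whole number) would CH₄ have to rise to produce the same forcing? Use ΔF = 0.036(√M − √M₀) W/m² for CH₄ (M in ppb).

CO₂ forcing: 6.30 × ln(410/319) = 6.30 × 0.250966 = 1.58109 W/m².
Set 0.036(√M − √738) = 1.58109: √M = 1.58109/0.036 + √738 = 43.9192 + 27.1662 = 71.0854.
M = (71.0854)² = 5053.13 ppb.

M ≈ 5053 ppb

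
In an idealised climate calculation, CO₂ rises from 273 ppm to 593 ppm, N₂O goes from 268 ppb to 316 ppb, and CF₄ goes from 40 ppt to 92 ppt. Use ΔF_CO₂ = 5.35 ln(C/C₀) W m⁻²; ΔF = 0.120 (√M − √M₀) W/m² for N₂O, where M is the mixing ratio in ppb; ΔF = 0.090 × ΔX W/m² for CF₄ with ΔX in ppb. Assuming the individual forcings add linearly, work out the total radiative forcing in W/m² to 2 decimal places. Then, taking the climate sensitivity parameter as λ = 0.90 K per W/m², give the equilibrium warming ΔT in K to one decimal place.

ΔF = 4.32 W/m²; ΔT = 3.9 K

CO₂: 5.35 × ln(593/273) = 5.35 × ln(2.17216) = 5.35 × 0.77572 = 4.1501 W/m².
N₂O: 0.120 × (√316 − √268) = 0.120 × (17.7764 − 16.3707) = 0.120 × 1.4057 = 0.1687 W/m².
CF₄: Δ = 92 − 40 = 52 ppt = 0.052 ppb; ΔF = 0.090 × 0.052 = 0.0047 W/m².
Total ΔF = 4.1501 + 0.1687 + 0.0047 = 4.3235 W/m².
ΔT = λ ΔF = 0.90 × 4.32 = 3.8880 K.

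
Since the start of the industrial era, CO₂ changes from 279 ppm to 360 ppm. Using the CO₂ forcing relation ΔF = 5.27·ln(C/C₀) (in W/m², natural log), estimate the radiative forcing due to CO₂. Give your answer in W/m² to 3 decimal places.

ΔF = 1.343 W/m²

CO₂: 5.27 × ln(360/279) = 5.27 × ln(1.29032) = 5.27 × 0.25489 = 1.3433 W/m².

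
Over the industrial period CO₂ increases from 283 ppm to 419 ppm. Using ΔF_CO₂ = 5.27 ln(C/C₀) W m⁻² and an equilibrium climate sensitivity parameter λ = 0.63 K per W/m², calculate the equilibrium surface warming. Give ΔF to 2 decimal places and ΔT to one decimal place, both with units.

CO₂: 5.27 × ln(419/283) = 5.27 × ln(1.48057) = 5.27 × 0.39243 = 2.0681 W/m².
ΔT = λ ΔF = 0.63 × 2.07 = 1.3041 K.

ΔF = 2.07 W/m²; ΔT = 1.3 K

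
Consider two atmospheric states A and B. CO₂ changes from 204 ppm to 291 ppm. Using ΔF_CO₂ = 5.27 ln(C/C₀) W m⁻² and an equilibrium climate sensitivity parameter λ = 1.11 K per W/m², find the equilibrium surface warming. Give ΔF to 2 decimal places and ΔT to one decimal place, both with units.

CO₂: 5.27 × ln(291/204) = 5.27 × ln(1.42647) = 5.27 × 0.35520 = 1.8719 W/m².
ΔT = λ ΔF = 1.11 × 1.87 = 2.0757 K.

ΔF = 1.87 W/m²; ΔT = 2.1 K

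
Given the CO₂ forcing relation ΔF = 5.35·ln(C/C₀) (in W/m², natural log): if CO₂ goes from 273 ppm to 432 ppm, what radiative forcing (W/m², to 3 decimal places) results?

ΔF = 2.455 W/m²

CO₂: 5.35 × ln(432/273) = 5.35 × ln(1.58242) = 5.35 × 0.45896 = 2.4554 W/m².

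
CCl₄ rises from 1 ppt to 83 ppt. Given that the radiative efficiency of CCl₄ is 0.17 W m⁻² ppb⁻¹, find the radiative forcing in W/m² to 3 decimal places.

CCl₄: Δ = 83 − 1 = 82 ppt = 0.082 ppb; ΔF = 0.17 × 0.082 = 0.0139 W/m².

ΔF = 0.014 W/m²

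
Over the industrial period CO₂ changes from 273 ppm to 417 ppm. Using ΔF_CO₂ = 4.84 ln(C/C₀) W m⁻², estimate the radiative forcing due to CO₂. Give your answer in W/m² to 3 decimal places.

ΔF = 2.050 W/m²

CO₂ absorption bands are partially saturated, so forcing scales with the logarithm of the concentration ratio.
CO₂: 4.84 × ln(417/273) = 4.84 × ln(1.52747) = 4.84 × 0.42361 = 2.0503 W/m².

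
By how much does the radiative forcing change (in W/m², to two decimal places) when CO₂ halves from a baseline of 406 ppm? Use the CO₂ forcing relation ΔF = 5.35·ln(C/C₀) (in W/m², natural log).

ΔF = -3.71 W/m²

Because the forcing depends only on the ratio C/C₀, the initial concentration does not enter.
ΔF = 5.35 × ln(0.5) = 5.35 × -0.69315 = -3.7084 W/m².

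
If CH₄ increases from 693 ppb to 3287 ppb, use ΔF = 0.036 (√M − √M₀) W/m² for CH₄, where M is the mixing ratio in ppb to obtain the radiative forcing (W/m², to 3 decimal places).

CH₄: 0.036 × (√3287 − √693) = 0.036 × (57.3324 − 26.3249) = 0.036 × 31.0075 = 1.1163 W/m².

ΔF = 1.116 W/m²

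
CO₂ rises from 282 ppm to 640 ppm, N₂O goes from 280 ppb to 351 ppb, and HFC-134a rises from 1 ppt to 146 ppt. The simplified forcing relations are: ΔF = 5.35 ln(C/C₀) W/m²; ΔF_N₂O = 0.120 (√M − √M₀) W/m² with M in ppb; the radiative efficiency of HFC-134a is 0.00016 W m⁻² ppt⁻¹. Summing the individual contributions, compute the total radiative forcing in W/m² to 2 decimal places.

CO₂: 5.35 × ln(640/282) = 5.35 × ln(2.26950) = 5.35 × 0.81956 = 4.3846 W/m².
N₂O: 0.120 × (√351 − √280) = 0.120 × (18.7350 − 16.7332) = 0.120 × 2.0018 = 0.2402 W/m².
HFC-134a: ΔF = 0.00016 × (146 − 1) = 0.00016 × 145 = 0.0232 W/m².
Total ΔF = 4.3846 + 0.2402 + 0.0232 = 4.6480 W/m².

ΔF = 4.65 W/m²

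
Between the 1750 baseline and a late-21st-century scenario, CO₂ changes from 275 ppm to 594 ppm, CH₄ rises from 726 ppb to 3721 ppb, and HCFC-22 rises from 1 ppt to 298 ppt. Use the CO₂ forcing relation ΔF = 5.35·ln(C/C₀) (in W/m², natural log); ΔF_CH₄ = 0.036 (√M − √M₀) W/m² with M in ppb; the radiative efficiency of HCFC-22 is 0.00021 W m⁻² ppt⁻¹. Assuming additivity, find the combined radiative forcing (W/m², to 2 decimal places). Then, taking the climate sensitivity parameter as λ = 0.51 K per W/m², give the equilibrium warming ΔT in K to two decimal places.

ΔF = 5.41 W/m²; ΔT = 2.76 K

CO₂: 5.35 × ln(594/275) = 5.35 × ln(2.16000) = 5.35 × 0.77011 = 4.1201 W/m².
CH₄: 0.036 × (√3721 − √726) = 0.036 × (61.0000 − 26.9444) = 0.036 × 34.0556 = 1.2260 W/m².
HCFC-22: ΔF = 0.00021 × (298 − 1) = 0.00021 × 297 = 0.0624 W/m².
Total ΔF = 4.1201 + 1.2260 + 0.0624 = 5.4085 W/m².
ΔT = λ ΔF = 0.51 × 5.41 = 2.7591 K.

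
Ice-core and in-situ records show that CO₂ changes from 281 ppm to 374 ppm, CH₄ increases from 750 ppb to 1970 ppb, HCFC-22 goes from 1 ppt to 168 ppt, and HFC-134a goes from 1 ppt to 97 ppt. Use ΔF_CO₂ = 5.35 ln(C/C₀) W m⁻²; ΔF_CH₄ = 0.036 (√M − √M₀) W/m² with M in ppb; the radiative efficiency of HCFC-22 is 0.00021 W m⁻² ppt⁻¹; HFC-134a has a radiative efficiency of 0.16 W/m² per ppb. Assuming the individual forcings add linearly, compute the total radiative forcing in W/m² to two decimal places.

ΔF = 2.19 W/m²

CO₂: 5.35 × ln(374/281) = 5.35 × ln(1.33096) = 5.35 × 0.28590 = 1.5296 W/m².
CH₄: 0.036 × (√1970 − √750) = 0.036 × (44.3847 − 27.3861) = 0.036 × 16.9986 = 0.6119 W/m².
HCFC-22: ΔF = 0.00021 × (168 − 1) = 0.00021 × 167 = 0.0351 W/m².
HFC-134a: Δ = 97 − 1 = 96 ppt = 0.096 ppb; ΔF = 0.16 × 0.096 = 0.0154 W/m².
Total ΔF = 1.5296 + 0.6119 + 0.0351 + 0.0154 = 2.1920 W/m².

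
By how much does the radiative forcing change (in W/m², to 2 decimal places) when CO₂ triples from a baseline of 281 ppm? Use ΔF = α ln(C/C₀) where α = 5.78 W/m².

Because the forcing depends only on the ratio C/C₀, the initial concentration does not enter.
ΔF = 5.78 × ln(3) = 5.78 × 1.09861 = 6.3500 W/m².

ΔF = 6.35 W/m²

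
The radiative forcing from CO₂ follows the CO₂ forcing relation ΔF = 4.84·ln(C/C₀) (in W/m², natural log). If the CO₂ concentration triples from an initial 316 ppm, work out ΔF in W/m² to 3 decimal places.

ΔF = 5.317 W/m²

Because the forcing depends only on the ratio C/C₀, the initial concentration does not enter.
ΔF = 4.84 × ln(3) = 4.84 × 1.09861 = 5.3173 W/m².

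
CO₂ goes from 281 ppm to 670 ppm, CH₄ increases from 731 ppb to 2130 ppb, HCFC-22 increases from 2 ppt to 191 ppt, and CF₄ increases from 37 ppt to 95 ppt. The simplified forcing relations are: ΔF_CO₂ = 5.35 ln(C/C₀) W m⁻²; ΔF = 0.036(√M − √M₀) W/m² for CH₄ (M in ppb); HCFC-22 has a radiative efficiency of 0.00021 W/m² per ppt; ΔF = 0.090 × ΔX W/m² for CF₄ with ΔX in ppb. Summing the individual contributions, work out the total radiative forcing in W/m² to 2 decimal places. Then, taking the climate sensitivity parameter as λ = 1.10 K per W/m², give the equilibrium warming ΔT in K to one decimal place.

ΔF = 5.38 W/m²; ΔT = 5.9 K

CO₂: 5.35 × ln(670/281) = 5.35 × ln(2.38434) = 5.35 × 0.86892 = 4.6487 W/m².
CH₄: 0.036 × (√2130 − √731) = 0.036 × (46.1519 − 27.0370) = 0.036 × 19.1149 = 0.6881 W/m².
HCFC-22: ΔF = 0.00021 × (191 − 2) = 0.00021 × 189 = 0.0397 W/m².
CF₄: Δ = 95 − 37 = 58 ppt = 0.058 ppb; ΔF = 0.090 × 0.058 = 0.0052 W/m².
Total ΔF = 4.6487 + 0.6881 + 0.0397 + 0.0052 = 5.3817 W/m².
ΔT = λ ΔF = 1.10 × 5.38 = 5.9180 K.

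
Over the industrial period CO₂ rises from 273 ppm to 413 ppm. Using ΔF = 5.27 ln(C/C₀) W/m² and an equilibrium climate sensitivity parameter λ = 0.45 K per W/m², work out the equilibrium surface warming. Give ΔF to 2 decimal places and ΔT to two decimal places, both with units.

ΔF = 2.18 W/m²; ΔT = 0.98 K

CO₂: 5.27 × ln(413/273) = 5.27 × ln(1.51282) = 5.27 × 0.41398 = 2.1817 W/m².
ΔT = λ ΔF = 0.45 × 2.18 = 0.9810 K.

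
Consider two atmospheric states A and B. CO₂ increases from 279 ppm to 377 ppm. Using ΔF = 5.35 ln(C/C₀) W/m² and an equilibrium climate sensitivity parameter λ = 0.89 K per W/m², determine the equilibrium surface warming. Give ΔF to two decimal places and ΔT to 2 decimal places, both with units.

CO₂: 5.35 × ln(377/279) = 5.35 × ln(1.35125) = 5.35 × 0.30103 = 1.6105 W/m².
ΔT = λ ΔF = 0.89 × 1.61 = 1.4329 K.

ΔF = 1.61 W/m²; ΔT = 1.43 K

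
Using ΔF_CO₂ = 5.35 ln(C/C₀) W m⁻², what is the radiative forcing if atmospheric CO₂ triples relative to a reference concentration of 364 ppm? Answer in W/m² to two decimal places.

ΔF = 5.35 × ln(3) = 5.35 × 1.09861 = 5.8776 W/m².

ΔF = 5.88 W/m²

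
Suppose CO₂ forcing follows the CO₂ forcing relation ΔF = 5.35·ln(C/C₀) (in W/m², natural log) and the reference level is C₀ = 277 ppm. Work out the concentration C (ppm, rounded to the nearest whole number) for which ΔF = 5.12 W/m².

Set 5.35 ln(C/277) = 5.12, so ln(C/277) = 5.12/5.35 = 0.95701.
Then C/277 = e^0.95701 = 2.60390, giving C = 277 × 2.60390 = 721.28 ppm.

C ≈ 721 ppm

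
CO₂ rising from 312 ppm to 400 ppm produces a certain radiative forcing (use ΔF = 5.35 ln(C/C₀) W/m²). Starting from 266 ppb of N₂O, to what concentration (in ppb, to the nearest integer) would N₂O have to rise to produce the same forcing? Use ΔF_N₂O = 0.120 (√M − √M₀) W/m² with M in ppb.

CO₂ forcing: 5.35 × ln(400/312) = 5.35 × 0.248461 = 1.32927 W/m².
Set 0.120(√M − √266) = 1.32927: √M = 1.32927/0.120 + √266 = 11.0773 + 16.3095 = 27.3868.
M = (27.3868)² = 750.04 ppb.

M ≈ 750 ppb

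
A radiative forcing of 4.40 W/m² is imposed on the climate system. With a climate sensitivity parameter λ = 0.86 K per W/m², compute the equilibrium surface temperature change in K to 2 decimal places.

ΔT = 3.78 K

ΔT = λ ΔF = 0.86 × 4.40 = 3.7840 K.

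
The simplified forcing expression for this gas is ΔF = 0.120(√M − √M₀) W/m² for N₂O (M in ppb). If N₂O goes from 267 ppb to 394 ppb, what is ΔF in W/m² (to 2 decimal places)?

ΔF = 0.42 W/m²

N₂O: 0.120 × (√394 − √267) = 0.120 × (19.8494 − 16.3401) = 0.120 × 3.5093 = 0.4211 W/m².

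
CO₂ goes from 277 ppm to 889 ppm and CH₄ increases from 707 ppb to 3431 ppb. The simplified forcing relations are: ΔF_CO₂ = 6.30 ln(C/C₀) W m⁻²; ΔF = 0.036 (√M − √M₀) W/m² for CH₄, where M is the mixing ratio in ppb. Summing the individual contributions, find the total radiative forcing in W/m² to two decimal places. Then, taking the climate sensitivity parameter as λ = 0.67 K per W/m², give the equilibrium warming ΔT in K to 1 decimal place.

CO₂: 6.30 × ln(889/277) = 6.30 × ln(3.20939) = 6.30 × 1.16608 = 7.3463 W/m².
CH₄: 0.036 × (√3431 − √707) = 0.036 × (58.5747 − 26.5895) = 0.036 × 31.9852 = 1.1515 W/m².
Total ΔF = 7.3463 + 1.1515 = 8.4978 W/m².
ΔT = λ ΔF = 0.67 × 8.50 = 5.6950 K.

ΔF = 8.50 W/m²; ΔT = 5.7 K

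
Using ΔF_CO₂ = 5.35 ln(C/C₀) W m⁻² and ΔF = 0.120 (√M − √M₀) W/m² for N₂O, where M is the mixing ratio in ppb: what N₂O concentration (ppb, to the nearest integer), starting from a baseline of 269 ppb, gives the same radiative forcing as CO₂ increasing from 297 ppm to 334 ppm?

CO₂ forcing: 5.35 × ln(334/297) = 5.35 × 0.117409 = 0.62814 W/m².
Set 0.120(√M − √269) = 0.62814: √M = 0.62814/0.120 + √269 = 5.2345 + 16.4012 = 21.6357.
M = (21.6357)² = 468.10 ppb.

M ≈ 468 ppb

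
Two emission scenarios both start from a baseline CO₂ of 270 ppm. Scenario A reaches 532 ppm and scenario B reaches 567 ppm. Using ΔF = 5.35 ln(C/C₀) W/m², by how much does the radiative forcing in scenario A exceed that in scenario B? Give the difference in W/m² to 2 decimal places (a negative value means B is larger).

ΔF_A − ΔF_B = -0.34 W/m²

ΔF_A = 5.35 ln(532/270) = 5.35 × 0.67822 = 3.6285 W/m².
ΔF_B = 5.35 ln(567/270) = 5.35 × 0.74194 = 3.9694 W/m².
Difference: 3.6285 − 3.9694 = -0.3409 W/m².
(Equivalently, ΔF_A − ΔF_B = 5.35 ln(532/567) = 5.35 × -0.06372 = -0.3409 W/m².)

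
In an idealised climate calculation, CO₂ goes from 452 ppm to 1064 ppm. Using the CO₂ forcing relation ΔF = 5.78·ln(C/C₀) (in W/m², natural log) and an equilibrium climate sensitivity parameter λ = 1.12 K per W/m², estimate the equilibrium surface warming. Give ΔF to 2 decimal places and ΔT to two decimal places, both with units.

CO₂: 5.78 × ln(1064/452) = 5.78 × ln(2.35398) = 5.78 × 0.85611 = 4.9483 W/m².
ΔT = λ ΔF = 1.12 × 4.95 = 5.5440 K.

ΔF = 4.95 W/m²; ΔT = 5.54 K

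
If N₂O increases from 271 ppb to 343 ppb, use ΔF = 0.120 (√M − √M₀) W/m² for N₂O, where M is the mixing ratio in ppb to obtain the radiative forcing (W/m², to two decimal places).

N₂O: 0.120 × (√343 − √271) = 0.120 × (18.5203 − 16.4621) = 0.120 × 2.0582 = 0.2470 W/m².

ΔF = 0.25 W/m²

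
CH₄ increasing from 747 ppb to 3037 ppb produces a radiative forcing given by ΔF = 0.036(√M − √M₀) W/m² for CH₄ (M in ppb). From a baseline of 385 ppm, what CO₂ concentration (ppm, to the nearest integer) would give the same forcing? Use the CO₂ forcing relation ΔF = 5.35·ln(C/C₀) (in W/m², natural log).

C ≈ 464 ppm

CH₄ forcing: 0.036 × (√3037 − √747) = 0.036 × (55.1090 − 27.3313) = 0.036 × 27.7777 = 1.00000 W/m².
Set 5.35 ln(C/385) = 1.00000: ln(C/385) = 1.00000/5.35 = 0.18692, so C = 385 × e^0.18692 = 385 × 1.20553 = 464.13 ppm.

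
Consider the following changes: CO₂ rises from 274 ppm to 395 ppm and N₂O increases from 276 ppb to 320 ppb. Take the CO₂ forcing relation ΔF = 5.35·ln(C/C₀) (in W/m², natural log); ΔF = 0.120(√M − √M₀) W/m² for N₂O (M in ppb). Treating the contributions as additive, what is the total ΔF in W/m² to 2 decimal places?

CO₂: 5.35 × ln(395/274) = 5.35 × ln(1.44161) = 5.35 × 0.36576 = 1.9568 W/m².
N₂O: 0.120 × (√320 − √276) = 0.120 × (17.8885 − 16.6132) = 0.120 × 1.2753 = 0.1530 W/m².
Total ΔF = 1.9568 + 0.1530 = 2.1098 W/m².

ΔF = 2.11 W/m²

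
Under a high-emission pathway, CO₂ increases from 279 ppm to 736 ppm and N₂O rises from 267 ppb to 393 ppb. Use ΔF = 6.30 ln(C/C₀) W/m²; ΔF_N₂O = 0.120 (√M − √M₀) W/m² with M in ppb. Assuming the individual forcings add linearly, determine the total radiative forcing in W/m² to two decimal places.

ΔF = 6.53 W/m²

CO₂: 6.30 × ln(736/279) = 6.30 × ln(2.63799) = 6.30 × 0.97002 = 6.1111 W/m².
N₂O: 0.120 × (√393 − √267) = 0.120 × (19.8242 − 16.3401) = 0.120 × 3.4841 = 0.4181 W/m².
Total ΔF = 6.1111 + 0.4181 = 6.5292 W/m².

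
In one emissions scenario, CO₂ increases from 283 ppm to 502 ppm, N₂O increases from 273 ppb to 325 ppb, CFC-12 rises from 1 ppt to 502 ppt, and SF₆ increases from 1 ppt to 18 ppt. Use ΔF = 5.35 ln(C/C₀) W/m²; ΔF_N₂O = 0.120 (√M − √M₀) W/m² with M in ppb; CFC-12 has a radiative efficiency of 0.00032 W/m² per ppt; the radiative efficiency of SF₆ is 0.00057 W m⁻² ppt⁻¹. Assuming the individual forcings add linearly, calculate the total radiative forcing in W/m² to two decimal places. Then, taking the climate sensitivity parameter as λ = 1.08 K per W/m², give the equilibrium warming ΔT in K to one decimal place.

ΔF = 3.42 W/m²; ΔT = 3.7 K

CO₂: 5.35 × ln(502/283) = 5.35 × ln(1.77385) = 5.35 × 0.57315 = 3.0664 W/m².
N₂O: 0.120 × (√325 − √273) = 0.120 × (18.0278 − 16.5227) = 0.120 × 1.5051 = 0.1806 W/m².
CFC-12: ΔF = 0.00032 × (502 − 1) = 0.00032 × 501 = 0.1603 W/m².
SF₆: ΔF = 0.00057 × (18 − 1) = 0.00057 × 17 = 0.0097 W/m².
Total ΔF = 3.0664 + 0.1806 + 0.1603 + 0.0097 = 3.4170 W/m².
ΔT = λ ΔF = 1.08 × 3.42 = 3.6936 K.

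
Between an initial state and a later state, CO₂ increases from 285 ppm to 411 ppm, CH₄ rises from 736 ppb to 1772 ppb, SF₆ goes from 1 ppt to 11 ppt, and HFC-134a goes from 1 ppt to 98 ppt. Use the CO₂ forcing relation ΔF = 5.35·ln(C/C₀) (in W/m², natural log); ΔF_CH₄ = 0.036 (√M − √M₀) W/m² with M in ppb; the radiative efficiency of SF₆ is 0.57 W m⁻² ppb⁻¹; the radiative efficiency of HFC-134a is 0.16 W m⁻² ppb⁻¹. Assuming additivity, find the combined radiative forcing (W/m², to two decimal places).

ΔF = 2.52 W/m²

CO₂: 5.35 × ln(411/285) = 5.35 × ln(1.44211) = 5.35 × 0.36611 = 1.9587 W/m².
CH₄: 0.036 × (√1772 − √736) = 0.036 × (42.0951 − 27.1293) = 0.036 × 14.9658 = 0.5388 W/m².
SF₆: Δ = 11 − 1 = 10 ppt = 0.010 ppb; ΔF = 0.57 × 0.010 = 0.0057 W/m².
HFC-134a: Δ = 98 − 1 = 97 ppt = 0.097 ppb; ΔF = 0.16 × 0.097 = 0.0155 W/m².
Total ΔF = 1.9587 + 0.5388 + 0.0057 + 0.0155 = 2.5187 W/m².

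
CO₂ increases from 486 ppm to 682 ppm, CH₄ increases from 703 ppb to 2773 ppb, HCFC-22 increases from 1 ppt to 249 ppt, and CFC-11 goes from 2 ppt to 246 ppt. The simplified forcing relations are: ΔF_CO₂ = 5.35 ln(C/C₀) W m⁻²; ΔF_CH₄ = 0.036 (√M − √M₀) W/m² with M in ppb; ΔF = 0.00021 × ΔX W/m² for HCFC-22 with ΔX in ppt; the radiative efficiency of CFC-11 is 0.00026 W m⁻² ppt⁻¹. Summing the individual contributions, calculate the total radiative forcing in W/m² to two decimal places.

CO₂: 5.35 × ln(682/486) = 5.35 × ln(1.40329) = 5.35 × 0.33882 = 1.8127 W/m².
CH₄: 0.036 × (√2773 − √703) = 0.036 × (52.6593 − 26.5141) = 0.036 × 26.1452 = 0.9412 W/m².
HCFC-22: ΔF = 0.00021 × (249 − 1) = 0.00021 × 248 = 0.0521 W/m².
CFC-11: ΔF = 0.00026 × (246 − 2) = 0.00026 × 244 = 0.0634 W/m².
Total ΔF = 1.8127 + 0.9412 + 0.0521 + 0.0634 = 2.8694 W/m².

ΔF = 2.87 W/m²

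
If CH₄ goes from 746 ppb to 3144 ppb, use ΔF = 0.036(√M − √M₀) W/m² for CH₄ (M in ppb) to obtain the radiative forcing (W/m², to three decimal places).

ΔF = 1.035 W/m²

CH₄: 0.036 × (√3144 − √746) = 0.036 × (56.0714 − 27.3130) = 0.036 × 28.7584 = 1.0353 W/m².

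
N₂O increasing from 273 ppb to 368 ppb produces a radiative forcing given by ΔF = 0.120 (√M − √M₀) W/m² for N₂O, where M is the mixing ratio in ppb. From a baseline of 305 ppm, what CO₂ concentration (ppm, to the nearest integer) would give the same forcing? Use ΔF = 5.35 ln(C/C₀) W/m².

C ≈ 324 ppm

N₂O forcing: 0.120 × (√368 − √273) = 0.120 × (19.1833 − 16.5227) = 0.120 × 2.6606 = 0.31927 W/m².
Set 5.35 ln(C/305) = 0.31927: ln(C/305) = 0.31927/5.35 = 0.05968, so C = 305 × e^0.05968 = 305 × 1.06150 = 323.76 ppm.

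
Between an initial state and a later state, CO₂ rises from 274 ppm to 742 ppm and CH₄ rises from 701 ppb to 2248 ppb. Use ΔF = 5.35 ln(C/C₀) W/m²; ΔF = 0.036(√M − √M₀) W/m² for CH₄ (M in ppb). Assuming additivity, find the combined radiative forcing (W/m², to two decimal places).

CO₂: 5.35 × ln(742/274) = 5.35 × ln(2.70803) = 5.35 × 0.99622 = 5.3298 W/m².
CH₄: 0.036 × (√2248 − √701) = 0.036 × (47.4131 − 26.4764) = 0.036 × 20.9367 = 0.7537 W/m².
Total ΔF = 5.3298 + 0.7537 = 6.0835 W/m².

ΔF = 6.08 W/m²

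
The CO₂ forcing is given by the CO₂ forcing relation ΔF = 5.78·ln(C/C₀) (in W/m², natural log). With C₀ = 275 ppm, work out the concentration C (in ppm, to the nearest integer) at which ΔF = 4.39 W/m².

Set 5.78 ln(C/275) = 4.39, so ln(C/275) = 4.39/5.78 = 0.75952.
Then C/275 = e^0.75952 = 2.13725, giving C = 275 × 2.13725 = 587.74 ppm.

C ≈ 588 ppm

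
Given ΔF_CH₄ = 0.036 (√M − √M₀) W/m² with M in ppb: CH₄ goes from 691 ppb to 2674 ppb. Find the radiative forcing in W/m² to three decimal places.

CH₄: 0.036 × (√2674 − √691) = 0.036 × (51.7107 − 26.2869) = 0.036 × 25.4238 = 0.9153 W/m².

ΔF = 0.915 W/m²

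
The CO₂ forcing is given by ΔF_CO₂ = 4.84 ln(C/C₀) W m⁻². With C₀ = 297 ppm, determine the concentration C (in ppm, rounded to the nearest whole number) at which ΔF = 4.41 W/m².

Set 4.84 ln(C/297) = 4.41, so ln(C/297) = 4.41/4.84 = 0.91116.
Then C/297 = e^0.91116 = 2.48721, giving C = 297 × 2.48721 = 738.70 ppm.

C ≈ 739 ppm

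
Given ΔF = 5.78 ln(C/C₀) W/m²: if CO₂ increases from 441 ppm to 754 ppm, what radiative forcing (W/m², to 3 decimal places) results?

CO₂: 5.78 × ln(754/441) = 5.78 × ln(1.70975) = 5.78 × 0.53635 = 3.1001 W/m².

ΔF = 3.100 W/m²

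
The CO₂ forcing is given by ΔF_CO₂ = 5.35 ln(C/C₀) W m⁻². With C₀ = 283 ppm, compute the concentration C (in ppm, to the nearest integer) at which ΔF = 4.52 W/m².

Set 5.35 ln(C/283) = 4.52, so ln(C/283) = 4.52/5.35 = 0.84486.
Then C/283 = e^0.84486 = 2.32765, giving C = 283 × 2.32765 = 658.72 ppm.

C ≈ 659 ppm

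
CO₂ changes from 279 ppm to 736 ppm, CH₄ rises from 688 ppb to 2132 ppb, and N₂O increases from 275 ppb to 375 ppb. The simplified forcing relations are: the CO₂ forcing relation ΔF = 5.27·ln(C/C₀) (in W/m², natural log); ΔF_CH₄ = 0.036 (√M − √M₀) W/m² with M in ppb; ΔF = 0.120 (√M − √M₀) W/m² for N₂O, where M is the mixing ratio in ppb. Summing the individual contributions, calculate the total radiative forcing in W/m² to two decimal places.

CO₂: 5.27 × ln(736/279) = 5.27 × ln(2.63799) = 5.27 × 0.97002 = 5.1120 W/m².
CH₄: 0.036 × (√2132 − √688) = 0.036 × (46.1736 − 26.2298) = 0.036 × 19.9438 = 0.7180 W/m².
N₂O: 0.120 × (√375 − √275) = 0.120 × (19.3649 − 16.5831) = 0.120 × 2.7818 = 0.3338 W/m².
Total ΔF = 5.1120 + 0.7180 + 0.3338 = 6.1638 W/m².

ΔF = 6.16 W/m²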